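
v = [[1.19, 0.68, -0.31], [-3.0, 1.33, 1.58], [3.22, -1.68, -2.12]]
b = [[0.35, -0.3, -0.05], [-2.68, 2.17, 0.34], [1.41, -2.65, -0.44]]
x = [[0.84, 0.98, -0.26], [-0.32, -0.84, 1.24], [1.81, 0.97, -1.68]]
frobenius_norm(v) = 5.74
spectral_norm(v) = 5.62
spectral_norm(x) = 3.18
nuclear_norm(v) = 6.96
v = b + x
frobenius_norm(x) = 3.33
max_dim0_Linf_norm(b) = 2.68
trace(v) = 0.40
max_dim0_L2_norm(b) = 3.44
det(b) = -0.01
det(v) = -1.30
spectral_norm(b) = 4.54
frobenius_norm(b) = 4.63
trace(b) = 2.08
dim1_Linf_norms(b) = [0.35, 2.68, 2.65]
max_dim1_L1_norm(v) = 7.02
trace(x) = -1.68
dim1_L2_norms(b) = [0.46, 3.47, 3.03]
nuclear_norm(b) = 5.45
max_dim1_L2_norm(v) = 4.21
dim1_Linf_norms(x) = [0.98, 1.24, 1.81]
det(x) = 1.53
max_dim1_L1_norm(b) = 5.19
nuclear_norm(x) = 4.58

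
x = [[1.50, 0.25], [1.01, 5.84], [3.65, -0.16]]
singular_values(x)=[5.99, 3.86]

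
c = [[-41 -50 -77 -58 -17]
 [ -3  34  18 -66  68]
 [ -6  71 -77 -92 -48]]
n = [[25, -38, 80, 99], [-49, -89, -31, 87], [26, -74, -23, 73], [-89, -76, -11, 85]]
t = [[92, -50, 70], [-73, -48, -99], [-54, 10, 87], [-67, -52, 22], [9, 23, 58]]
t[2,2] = 87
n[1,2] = -31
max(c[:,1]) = 71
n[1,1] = -89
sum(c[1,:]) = 51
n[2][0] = 26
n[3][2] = -11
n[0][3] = 99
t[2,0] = -54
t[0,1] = -50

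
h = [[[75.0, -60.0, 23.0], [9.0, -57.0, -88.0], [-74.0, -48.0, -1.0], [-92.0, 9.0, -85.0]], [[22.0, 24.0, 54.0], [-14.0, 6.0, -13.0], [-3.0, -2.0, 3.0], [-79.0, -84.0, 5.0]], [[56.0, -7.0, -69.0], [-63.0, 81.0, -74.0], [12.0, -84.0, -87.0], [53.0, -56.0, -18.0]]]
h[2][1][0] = -63.0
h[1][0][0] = 22.0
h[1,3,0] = -79.0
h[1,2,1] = -2.0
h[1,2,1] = -2.0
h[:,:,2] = [[23.0, -88.0, -1.0, -85.0], [54.0, -13.0, 3.0, 5.0], [-69.0, -74.0, -87.0, -18.0]]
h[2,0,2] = -69.0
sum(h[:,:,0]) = -98.0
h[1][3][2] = 5.0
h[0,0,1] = -60.0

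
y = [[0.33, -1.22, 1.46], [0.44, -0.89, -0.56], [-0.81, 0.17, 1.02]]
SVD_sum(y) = [[-0.02, -0.96, 1.61], [0.0, 0.02, -0.03], [-0.01, -0.41, 0.68]] + [[0.27, -0.31, -0.18], [0.66, -0.77, -0.45], [-0.6, 0.70, 0.41]] + [[0.08,0.05,0.03], [-0.22,-0.14,-0.08], [-0.2,-0.13,-0.08]]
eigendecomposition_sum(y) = [[0.14+0.73j, -0.34-0.40j, 0.84-0.64j], [0.19-0.02j, (-0.11+0.08j), -0.14-0.23j], [-0.41+0.22j, 0.18-0.28j, (0.55+0.39j)]] + [[(0.14-0.73j),-0.34+0.40j,(0.84+0.64j)], [0.19+0.02j,(-0.11-0.08j),(-0.14+0.23j)], [(-0.41-0.22j),0.18+0.28j,0.55-0.39j]] + [[(0.05-0j), (-0.54+0j), -0.22+0.00j], [(0.07-0j), -0.67+0.00j, -0.28+0.00j], [(0.02-0j), -0.19+0.00j, -0.08+0.00j]]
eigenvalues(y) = [(0.58+1.19j), (0.58-1.19j), (-0.69+0j)]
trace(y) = 0.46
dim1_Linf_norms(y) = [1.46, 0.89, 1.02]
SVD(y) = [[0.92, 0.29, -0.27],[-0.01, 0.71, 0.71],[0.39, -0.65, 0.65]] @ diag([2.037985308434538, 1.5668051798490263, 0.381231440208233]) @ [[-0.01, -0.51, 0.86], [0.59, -0.69, -0.41], [-0.8, -0.51, -0.31]]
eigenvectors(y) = [[(0.83+0j), (0.83-0j), 0.61+0.00j], [0.02-0.21j, (0.02+0.21j), 0.76+0.00j], [0.16+0.50j, (0.16-0.5j), 0.21+0.00j]]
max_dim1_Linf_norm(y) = 1.46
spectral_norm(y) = 2.04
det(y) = -1.22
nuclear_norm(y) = 3.99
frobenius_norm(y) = 2.60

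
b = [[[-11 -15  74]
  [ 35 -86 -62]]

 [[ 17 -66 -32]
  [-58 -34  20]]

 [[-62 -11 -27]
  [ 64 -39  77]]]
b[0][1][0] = 35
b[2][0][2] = -27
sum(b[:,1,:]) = -83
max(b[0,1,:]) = 35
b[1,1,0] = -58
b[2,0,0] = -62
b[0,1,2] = -62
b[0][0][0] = -11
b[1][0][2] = -32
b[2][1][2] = 77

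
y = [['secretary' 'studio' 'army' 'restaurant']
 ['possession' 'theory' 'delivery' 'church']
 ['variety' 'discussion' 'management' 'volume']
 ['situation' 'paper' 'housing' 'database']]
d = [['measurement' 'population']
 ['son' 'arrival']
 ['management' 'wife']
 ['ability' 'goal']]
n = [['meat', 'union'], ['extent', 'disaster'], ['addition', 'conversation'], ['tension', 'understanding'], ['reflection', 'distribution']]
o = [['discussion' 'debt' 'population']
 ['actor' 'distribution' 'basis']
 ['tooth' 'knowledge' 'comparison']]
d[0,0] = 'measurement'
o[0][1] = 'debt'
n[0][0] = 'meat'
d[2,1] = 'wife'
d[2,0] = 'management'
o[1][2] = 'basis'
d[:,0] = ['measurement', 'son', 'management', 'ability']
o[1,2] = 'basis'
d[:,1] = ['population', 'arrival', 'wife', 'goal']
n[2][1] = 'conversation'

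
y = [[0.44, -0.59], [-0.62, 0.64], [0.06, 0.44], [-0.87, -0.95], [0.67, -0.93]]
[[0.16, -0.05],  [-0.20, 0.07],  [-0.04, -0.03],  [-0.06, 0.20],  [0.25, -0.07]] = y@[[0.2, -0.17], [-0.12, -0.05]]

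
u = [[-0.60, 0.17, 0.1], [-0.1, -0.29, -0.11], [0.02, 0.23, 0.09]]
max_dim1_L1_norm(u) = 0.87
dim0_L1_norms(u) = [0.72, 0.69, 0.3]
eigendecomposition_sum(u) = [[-0.63, 0.27, 0.14],[-0.20, 0.08, 0.04],[0.09, -0.04, -0.02]] + [[0.03, -0.1, -0.04], [0.10, -0.38, -0.15], [-0.07, 0.27, 0.11]] + [[0.0, -0.0, -0.0], [-0.00, 0.00, 0.00], [0.00, -0.0, -0.0]]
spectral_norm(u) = 0.63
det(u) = -0.00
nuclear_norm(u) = 1.04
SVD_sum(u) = [[-0.59,0.20,0.11], [0.02,-0.01,-0.00], [-0.07,0.02,0.01]] + [[-0.01, -0.03, -0.01], [-0.12, -0.28, -0.11], [0.09, 0.21, 0.08]] + [[0.00, -0.0, 0.0], [-0.0, 0.00, -0.00], [-0.00, 0.0, -0.0]]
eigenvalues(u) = [-0.56, -0.24, -0.0]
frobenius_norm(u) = 0.75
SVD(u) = [[-0.99,  -0.09,  -0.07], [0.03,  -0.8,  0.59], [-0.11,  0.59,  0.80]] @ diag([0.6348078700995939, 0.4043746542257209, 0.0003272299583537886]) @ [[0.93, -0.32, -0.18], [0.36, 0.87, 0.33], [-0.05, 0.37, -0.93]]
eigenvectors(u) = [[0.95, -0.22, 0.05], [0.29, -0.79, -0.37], [-0.13, 0.57, 0.93]]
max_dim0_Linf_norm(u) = 0.6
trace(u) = -0.80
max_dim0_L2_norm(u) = 0.61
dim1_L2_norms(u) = [0.63, 0.33, 0.25]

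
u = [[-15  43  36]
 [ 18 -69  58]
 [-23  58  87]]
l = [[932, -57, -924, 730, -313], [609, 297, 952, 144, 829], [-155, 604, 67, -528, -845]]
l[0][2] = -924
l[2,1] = 604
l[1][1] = 297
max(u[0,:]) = 43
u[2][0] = -23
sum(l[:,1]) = 844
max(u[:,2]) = 87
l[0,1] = -57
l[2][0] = -155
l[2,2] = 67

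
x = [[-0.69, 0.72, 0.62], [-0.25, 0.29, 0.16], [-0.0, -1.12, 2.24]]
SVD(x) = [[-0.12,-0.93,-0.34], [-0.01,-0.34,0.94], [-0.99,0.12,0.03]] @ diag([2.5182671473560236, 1.2171392646558417, 0.00160778742071744]) @ [[0.03, 0.41, -0.91], [0.60, -0.74, -0.31], [-0.80, -0.54, -0.27]]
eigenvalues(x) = [-0.33, -0.01, 2.18]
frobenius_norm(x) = 2.80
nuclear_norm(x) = 3.74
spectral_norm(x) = 2.52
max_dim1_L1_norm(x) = 3.36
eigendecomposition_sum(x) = [[-0.72,1.04,0.11], [-0.26,0.37,0.04], [-0.11,0.16,0.02]] + [[0.01, -0.02, -0.0], [0.01, -0.01, -0.00], [0.00, -0.01, -0.00]] + [[0.03,-0.29,0.51], [0.01,-0.07,0.12], [0.11,-1.28,2.22]]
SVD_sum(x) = [[-0.01, -0.12, 0.27], [-0.0, -0.01, 0.03], [-0.08, -1.02, 2.28]] + [[-0.68, 0.84, 0.35], [-0.25, 0.31, 0.13], [0.08, -0.1, -0.04]] + [[0.00,0.00,0.0], [-0.00,-0.00,-0.0], [-0.00,-0.0,-0.00]]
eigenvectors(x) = [[0.93, 0.8, 0.22], [0.34, 0.53, 0.05], [0.15, 0.27, 0.97]]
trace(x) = 1.84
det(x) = 0.00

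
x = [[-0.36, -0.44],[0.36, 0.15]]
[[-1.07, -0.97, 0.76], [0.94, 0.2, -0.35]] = x@[[2.42, -0.54, -0.39], [0.45, 2.65, -1.41]]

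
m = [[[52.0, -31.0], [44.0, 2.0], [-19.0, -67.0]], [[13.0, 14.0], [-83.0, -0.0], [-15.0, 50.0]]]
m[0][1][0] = 44.0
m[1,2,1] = 50.0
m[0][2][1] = -67.0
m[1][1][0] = -83.0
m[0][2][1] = -67.0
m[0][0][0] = 52.0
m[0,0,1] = -31.0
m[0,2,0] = -19.0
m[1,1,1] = -0.0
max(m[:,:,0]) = 52.0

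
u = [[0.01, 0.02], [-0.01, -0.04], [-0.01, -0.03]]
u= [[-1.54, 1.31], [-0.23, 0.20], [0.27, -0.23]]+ [[1.55,-1.29],[0.22,-0.24],[-0.28,0.2]]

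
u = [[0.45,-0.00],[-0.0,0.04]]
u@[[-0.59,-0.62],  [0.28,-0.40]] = [[-0.27, -0.28],[0.01, -0.02]]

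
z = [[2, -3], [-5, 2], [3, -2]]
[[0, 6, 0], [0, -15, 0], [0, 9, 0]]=z@[[0, 3, 0], [0, 0, 0]]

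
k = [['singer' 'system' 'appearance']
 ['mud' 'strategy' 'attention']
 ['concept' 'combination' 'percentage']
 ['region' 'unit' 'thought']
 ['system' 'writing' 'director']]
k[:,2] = ['appearance', 'attention', 'percentage', 'thought', 'director']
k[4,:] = ['system', 'writing', 'director']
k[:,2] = ['appearance', 'attention', 'percentage', 'thought', 'director']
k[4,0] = 'system'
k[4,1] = 'writing'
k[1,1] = 'strategy'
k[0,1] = 'system'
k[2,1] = 'combination'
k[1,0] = 'mud'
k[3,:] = ['region', 'unit', 'thought']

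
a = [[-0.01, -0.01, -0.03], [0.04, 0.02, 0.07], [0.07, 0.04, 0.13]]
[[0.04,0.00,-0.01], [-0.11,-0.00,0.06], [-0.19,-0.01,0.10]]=a @ [[-1.1, 0.37, 1.84],[1.31, -0.45, 0.99],[-1.29, -0.12, -0.52]]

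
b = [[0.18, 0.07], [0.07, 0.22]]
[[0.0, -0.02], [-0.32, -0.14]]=b @ [[0.67, 0.13], [-1.69, -0.66]]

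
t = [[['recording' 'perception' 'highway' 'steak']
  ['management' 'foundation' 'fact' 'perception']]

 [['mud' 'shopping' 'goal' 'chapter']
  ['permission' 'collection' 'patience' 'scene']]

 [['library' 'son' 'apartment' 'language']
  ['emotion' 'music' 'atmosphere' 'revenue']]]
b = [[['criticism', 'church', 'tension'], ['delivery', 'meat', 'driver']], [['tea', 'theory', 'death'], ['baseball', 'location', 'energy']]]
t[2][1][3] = 'revenue'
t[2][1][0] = 'emotion'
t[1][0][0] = 'mud'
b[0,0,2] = 'tension'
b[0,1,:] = ['delivery', 'meat', 'driver']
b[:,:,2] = [['tension', 'driver'], ['death', 'energy']]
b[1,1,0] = 'baseball'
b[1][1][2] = 'energy'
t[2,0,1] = 'son'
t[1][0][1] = 'shopping'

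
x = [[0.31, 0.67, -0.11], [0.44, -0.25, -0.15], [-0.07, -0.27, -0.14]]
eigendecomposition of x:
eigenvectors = [[-0.87, -0.52, 0.31], [-0.45, 0.77, -0.06], [0.22, 0.36, 0.95]]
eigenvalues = [0.68, -0.61, -0.15]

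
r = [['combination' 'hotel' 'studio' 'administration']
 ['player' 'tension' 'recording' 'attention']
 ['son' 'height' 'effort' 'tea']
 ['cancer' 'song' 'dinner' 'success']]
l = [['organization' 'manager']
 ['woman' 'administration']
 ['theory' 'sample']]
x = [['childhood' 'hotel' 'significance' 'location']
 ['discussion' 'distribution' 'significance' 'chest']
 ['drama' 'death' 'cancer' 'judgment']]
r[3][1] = 'song'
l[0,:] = ['organization', 'manager']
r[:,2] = ['studio', 'recording', 'effort', 'dinner']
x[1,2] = 'significance'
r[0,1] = 'hotel'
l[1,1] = 'administration'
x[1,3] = 'chest'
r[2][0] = 'son'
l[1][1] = 'administration'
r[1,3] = 'attention'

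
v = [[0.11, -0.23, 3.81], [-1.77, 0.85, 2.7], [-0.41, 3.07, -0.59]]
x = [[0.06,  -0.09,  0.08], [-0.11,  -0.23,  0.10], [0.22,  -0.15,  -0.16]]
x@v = [[0.13,0.16,-0.06], [0.35,0.14,-1.1], [0.36,-0.67,0.53]]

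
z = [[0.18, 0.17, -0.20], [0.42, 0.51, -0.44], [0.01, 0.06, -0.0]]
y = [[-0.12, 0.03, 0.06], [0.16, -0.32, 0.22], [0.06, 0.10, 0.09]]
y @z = [[-0.01, -0.0, 0.01], [-0.10, -0.12, 0.11], [0.05, 0.07, -0.06]]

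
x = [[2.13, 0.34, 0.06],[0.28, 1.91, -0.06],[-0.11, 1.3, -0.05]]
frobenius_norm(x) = 3.18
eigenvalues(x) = [2.35, 1.64, 0.0]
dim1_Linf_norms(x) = [2.13, 1.91, 1.3]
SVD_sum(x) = [[0.85, 1.23, -0.02], [0.99, 1.42, -0.02], [0.57, 0.83, -0.01]] + [[1.28, -0.89, 0.08], [-0.71, 0.49, -0.04], [-0.68, 0.47, -0.04]] + [[-0.00, 0.0, 0.00],[0.00, -0.00, -0.00],[-0.0, 0.0, 0.00]]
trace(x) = 3.99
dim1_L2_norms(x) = [2.16, 1.93, 1.31]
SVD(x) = [[-0.60, 0.79, 0.12], [-0.69, -0.44, -0.57], [-0.4, -0.42, 0.81]] @ diag([2.4962436847015925, 1.964578006040232, 0.000851334479627178]) @ [[-0.57, -0.82, 0.01], [0.82, -0.57, 0.05], [-0.03, 0.04, 1.0]]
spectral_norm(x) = 2.50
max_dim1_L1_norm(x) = 2.53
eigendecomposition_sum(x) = [[1.60, 1.26, 0.01], [0.95, 0.75, 0.01], [0.44, 0.35, 0.00]] + [[0.53, -0.92, 0.05], [-0.67, 1.16, -0.07], [-0.55, 0.95, -0.05]] + [[-0.0, 0.0, -0.00], [0.00, -0.0, 0.0], [0.0, -0.00, 0.0]]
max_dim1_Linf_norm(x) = 2.13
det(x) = 0.00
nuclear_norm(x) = 4.46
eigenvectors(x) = [[0.83, 0.52, -0.03], [0.5, -0.66, 0.04], [0.23, -0.54, 1.0]]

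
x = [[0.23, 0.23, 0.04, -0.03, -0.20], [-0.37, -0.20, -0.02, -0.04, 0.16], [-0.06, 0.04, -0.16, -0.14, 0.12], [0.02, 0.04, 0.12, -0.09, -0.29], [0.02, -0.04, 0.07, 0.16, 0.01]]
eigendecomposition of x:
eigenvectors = [[(-0.36-0.35j), -0.36+0.35j, 0.35+0.35j, 0.35-0.35j, 0.23+0.00j], [0.58+0.00j, 0.58-0.00j, (-0.66+0j), (-0.66-0j), -0.09+0.00j], [0.33+0.06j, (0.33-0.06j), 0.15-0.07j, (0.15+0.07j), 0.74+0.00j], [-0.03-0.47j, -0.03+0.47j, (-0.49-0.04j), (-0.49+0.04j), -0.47+0.00j], [-0.26+0.10j, (-0.26-0.1j), 0.06+0.23j, (0.06-0.23j), (0.41+0j)]]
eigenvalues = [(-0.05+0.28j), (-0.05-0.28j), (-0.04+0.14j), (-0.04-0.14j), (-0.03+0j)]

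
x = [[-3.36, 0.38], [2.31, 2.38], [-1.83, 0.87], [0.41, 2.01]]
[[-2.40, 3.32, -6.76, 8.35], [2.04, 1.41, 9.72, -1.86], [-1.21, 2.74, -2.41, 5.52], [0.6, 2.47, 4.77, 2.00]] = x @ [[0.73,-0.83,2.23,-2.32], [0.15,1.4,1.92,1.47]]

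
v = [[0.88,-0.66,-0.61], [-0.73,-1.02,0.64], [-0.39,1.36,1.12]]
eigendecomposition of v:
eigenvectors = [[-0.59,0.76,-0.13], [0.3,-0.10,-0.88], [0.75,0.64,0.45]]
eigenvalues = [1.98, 0.45, -1.45]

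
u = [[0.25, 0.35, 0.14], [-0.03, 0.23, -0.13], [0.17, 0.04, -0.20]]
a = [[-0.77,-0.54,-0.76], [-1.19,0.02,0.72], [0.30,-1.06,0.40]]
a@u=[[-0.31,-0.42,0.11],[-0.18,-0.38,-0.31],[0.17,-0.12,0.1]]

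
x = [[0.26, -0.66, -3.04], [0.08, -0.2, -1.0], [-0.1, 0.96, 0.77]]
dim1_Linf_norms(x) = [3.04, 1.0, 0.96]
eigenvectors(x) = [[1.00+0.00j, -0.92+0.00j, (-0.92-0j)], [0.05+0.00j, (-0.3+0j), (-0.3-0j)], [0.07+0.00j, (0.11+0.22j), (0.11-0.22j)]]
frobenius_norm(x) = 3.51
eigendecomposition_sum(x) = [[(0.02-0j), (-0.06+0j), 0j], [-0j, (-0+0j), 0.00+0.00j], [0.00-0.00j, (-0+0j), 0j]] + [[0.12-0.15j, (-0.3+1.87j), -1.52+0.85j], [(0.04-0.05j), (-0.1+0.62j), -0.50+0.28j], [-0.05-0.01j, 0.48-0.15j, (0.38+0.26j)]] + [[0.12+0.15j,  -0.30-1.87j,  -1.52-0.85j], [(0.04+0.05j),  (-0.1-0.62j),  (-0.5-0.28j)], [(-0.05+0.01j),  0.48+0.15j,  0.38-0.26j]]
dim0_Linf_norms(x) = [0.26, 0.96, 3.04]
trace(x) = 0.83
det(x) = 0.01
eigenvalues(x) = [(0.02+0j), (0.41+0.72j), (0.41-0.72j)]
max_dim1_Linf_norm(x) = 3.04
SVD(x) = [[-0.91, -0.27, 0.32], [-0.3, -0.11, -0.95], [0.29, -0.96, 0.02]] @ diag([3.429600120930266, 0.7439909554630197, 0.004524235220248041]) @ [[-0.08, 0.27, 0.96], [0.02, -0.96, 0.28], [1.00, 0.04, 0.08]]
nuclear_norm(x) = 4.18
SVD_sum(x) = [[0.26, -0.86, -2.98], [0.09, -0.28, -0.98], [-0.09, 0.28, 0.97]] + [[-0.00, 0.2, -0.06], [-0.0, 0.08, -0.02], [-0.01, 0.68, -0.20]] + [[0.00, 0.00, 0.0], [-0.0, -0.0, -0.0], [0.00, 0.0, 0.0]]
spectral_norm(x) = 3.43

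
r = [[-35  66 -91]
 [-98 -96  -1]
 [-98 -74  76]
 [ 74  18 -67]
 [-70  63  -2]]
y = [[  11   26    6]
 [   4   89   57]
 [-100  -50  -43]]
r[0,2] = -91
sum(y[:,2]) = 20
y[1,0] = 4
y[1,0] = 4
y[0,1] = 26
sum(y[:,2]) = 20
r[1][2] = -1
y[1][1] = 89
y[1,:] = [4, 89, 57]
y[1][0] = 4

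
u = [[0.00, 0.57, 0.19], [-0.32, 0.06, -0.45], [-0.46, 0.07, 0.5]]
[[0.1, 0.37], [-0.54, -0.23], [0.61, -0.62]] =u @ [[-0.05,  1.2], [-0.22,  0.73], [1.20,  -0.24]]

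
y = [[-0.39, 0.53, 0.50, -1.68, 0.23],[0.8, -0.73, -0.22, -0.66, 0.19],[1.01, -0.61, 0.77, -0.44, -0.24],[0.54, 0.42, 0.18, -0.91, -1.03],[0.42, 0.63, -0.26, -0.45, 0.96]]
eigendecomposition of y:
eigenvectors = [[-0.61+0.00j, (0.19+0.53j), 0.19-0.53j, (-0.4+0j), 0.43+0.00j], [0.66+0.00j, 0.36+0.29j, 0.36-0.29j, -0.13+0.00j, 0.26+0.00j], [(0.42+0j), (0.28-0.08j), 0.28+0.08j, (-0.81+0j), 0.25+0.00j], [-0.09+0.00j, (0.57+0j), 0.57-0.00j, (0.01+0j), (-0.19+0j)], [-0.04+0.00j, (0.13-0.18j), 0.13+0.18j, (-0.41+0j), (0.81+0j)]]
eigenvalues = [(-1.54+0j), (-0.62+1.03j), (-0.62-1.03j), (1.05+0j), (1.41+0j)]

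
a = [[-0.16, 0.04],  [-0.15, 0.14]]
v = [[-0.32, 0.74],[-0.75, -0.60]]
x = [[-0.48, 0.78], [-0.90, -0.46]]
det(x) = 0.92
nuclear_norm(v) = 1.75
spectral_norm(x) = 1.02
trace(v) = -0.92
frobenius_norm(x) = 1.36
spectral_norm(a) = 0.26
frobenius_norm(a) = 0.26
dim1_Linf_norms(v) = [0.74, 0.75]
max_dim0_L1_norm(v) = 1.34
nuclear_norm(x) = 1.93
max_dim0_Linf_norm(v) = 0.75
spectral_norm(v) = 1.02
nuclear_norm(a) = 0.32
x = a + v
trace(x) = -0.94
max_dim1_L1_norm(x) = 1.36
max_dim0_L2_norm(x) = 1.02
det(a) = -0.02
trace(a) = -0.02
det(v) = 0.75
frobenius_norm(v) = 1.25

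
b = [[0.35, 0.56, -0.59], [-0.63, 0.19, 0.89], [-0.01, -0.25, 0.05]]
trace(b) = 0.59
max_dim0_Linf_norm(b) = 0.89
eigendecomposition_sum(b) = [[0.18+0.22j, 0.28-0.19j, (-0.29-0.29j)], [(-0.31+0.11j), (0.1+0.39j), (0.45-0.21j)], [-0.00-0.10j, (-0.12-0.01j), 0.03+0.15j]] + [[(0.18-0.22j), 0.28+0.19j, -0.29+0.29j], [-0.31-0.11j, (0.1-0.39j), (0.45+0.21j)], [(-0+0.1j), (-0.12+0.01j), 0.03-0.15j]] + [[-0.00-0.00j,(-0+0j),-0.00+0.00j], [-0.00-0.00j,-0.00+0.00j,(-0+0j)], [-0.00-0.00j,-0.00+0.00j,-0.00+0.00j]]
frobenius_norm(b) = 1.44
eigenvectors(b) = [[(0.22+0.59j), 0.22-0.59j, (0.82+0j)], [(-0.75+0j), (-0.75-0j), 0.08+0.00j], [0.06-0.22j, 0.06+0.22j, (0.56+0j)]]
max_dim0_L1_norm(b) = 1.53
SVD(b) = [[-0.58, -0.73, 0.35], [0.81, -0.56, 0.18], [0.06, 0.39, 0.92]] @ diag([1.2990030194131272, 0.6220860875098434, 0.0002351218291029297]) @ [[-0.55, -0.15, 0.82], [0.15, -0.99, -0.08], [-0.82, -0.08, -0.56]]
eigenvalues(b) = [(0.3+0.76j), (0.3-0.76j), (-0+0j)]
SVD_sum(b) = [[0.42,  0.11,  -0.62],[-0.58,  -0.15,  0.86],[-0.05,  -0.01,  0.07]] + [[-0.07, 0.45, 0.03], [-0.05, 0.34, 0.03], [0.04, -0.24, -0.02]] + [[-0.0, -0.00, -0.00], [-0.0, -0.0, -0.00], [-0.00, -0.00, -0.0]]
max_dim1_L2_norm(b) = 1.11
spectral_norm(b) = 1.30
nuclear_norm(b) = 1.92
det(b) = -0.00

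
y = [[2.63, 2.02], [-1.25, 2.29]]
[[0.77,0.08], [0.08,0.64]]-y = [[-1.86, -1.94], [1.33, -1.65]]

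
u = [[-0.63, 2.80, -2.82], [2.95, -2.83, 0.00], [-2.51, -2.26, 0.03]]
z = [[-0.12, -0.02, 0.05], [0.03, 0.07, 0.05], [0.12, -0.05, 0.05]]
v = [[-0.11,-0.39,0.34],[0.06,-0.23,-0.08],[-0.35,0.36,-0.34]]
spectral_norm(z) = 0.17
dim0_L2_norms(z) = [0.17, 0.09, 0.09]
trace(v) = -0.68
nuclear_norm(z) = 0.35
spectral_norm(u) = 5.17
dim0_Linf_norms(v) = [0.35, 0.39, 0.34]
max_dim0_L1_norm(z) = 0.27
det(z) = -0.00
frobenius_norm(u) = 6.66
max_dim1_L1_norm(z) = 0.22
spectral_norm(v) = 0.75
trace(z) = 0.00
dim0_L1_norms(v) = [0.52, 0.98, 0.76]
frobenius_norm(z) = 0.21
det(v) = -0.05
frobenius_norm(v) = 0.84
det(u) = 38.64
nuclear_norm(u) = 10.87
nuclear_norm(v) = 1.28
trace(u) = -3.43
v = z @ u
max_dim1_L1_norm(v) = 1.05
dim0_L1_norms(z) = [0.27, 0.14, 0.15]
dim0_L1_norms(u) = [6.09, 7.89, 2.85]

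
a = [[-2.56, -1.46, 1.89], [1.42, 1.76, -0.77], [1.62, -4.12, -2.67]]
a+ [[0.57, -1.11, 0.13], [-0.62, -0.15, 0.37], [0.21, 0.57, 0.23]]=[[-1.99,-2.57,2.02], [0.8,1.61,-0.40], [1.83,-3.55,-2.44]]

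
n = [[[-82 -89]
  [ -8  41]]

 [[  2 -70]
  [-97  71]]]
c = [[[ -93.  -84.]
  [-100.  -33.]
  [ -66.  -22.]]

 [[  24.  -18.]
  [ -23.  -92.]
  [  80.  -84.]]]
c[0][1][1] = -33.0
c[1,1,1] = -92.0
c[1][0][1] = -18.0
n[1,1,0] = -97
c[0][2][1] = -22.0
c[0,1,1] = -33.0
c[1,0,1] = -18.0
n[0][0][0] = -82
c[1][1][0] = -23.0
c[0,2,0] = -66.0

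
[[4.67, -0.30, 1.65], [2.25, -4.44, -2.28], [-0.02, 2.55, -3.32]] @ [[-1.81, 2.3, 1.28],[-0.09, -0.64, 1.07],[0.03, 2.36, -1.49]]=[[-8.38,  14.83,  3.2], [-3.74,  2.64,  1.53], [-0.29,  -9.51,  7.65]]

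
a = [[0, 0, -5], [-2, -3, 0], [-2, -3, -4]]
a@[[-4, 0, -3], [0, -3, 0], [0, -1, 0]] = [[0, 5, 0], [8, 9, 6], [8, 13, 6]]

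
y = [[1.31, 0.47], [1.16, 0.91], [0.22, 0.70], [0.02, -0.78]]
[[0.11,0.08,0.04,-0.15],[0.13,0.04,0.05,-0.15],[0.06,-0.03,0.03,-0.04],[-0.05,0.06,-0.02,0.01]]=y @ [[0.06,0.09,0.02,-0.11], [0.07,-0.07,0.03,-0.02]]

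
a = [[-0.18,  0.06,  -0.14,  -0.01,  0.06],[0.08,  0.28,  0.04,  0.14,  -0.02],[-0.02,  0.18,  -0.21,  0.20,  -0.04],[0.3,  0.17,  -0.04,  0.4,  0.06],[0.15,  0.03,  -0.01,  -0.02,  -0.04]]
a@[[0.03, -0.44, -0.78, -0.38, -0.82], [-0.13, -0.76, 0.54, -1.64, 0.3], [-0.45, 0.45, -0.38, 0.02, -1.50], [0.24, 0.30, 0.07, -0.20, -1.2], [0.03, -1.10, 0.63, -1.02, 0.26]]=[[0.05,-0.1,0.26,-0.09,0.4], [-0.02,-0.17,0.07,-0.50,-0.21], [0.12,-0.12,0.18,-0.29,0.13], [0.1,-0.23,-0.06,-0.53,-0.60], [-0.00,-0.06,-0.12,-0.06,-0.09]]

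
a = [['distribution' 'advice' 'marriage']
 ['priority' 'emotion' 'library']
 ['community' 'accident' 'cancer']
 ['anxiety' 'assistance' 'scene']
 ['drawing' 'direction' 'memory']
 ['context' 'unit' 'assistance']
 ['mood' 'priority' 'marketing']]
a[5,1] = 'unit'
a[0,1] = 'advice'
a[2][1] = 'accident'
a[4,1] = 'direction'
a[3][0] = 'anxiety'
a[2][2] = 'cancer'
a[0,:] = ['distribution', 'advice', 'marriage']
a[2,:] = ['community', 'accident', 'cancer']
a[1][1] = 'emotion'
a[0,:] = ['distribution', 'advice', 'marriage']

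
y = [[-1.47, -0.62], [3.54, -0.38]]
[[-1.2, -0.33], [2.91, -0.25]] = y @ [[0.82,-0.01],[-0.01,0.56]]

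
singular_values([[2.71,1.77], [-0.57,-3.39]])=[4.33, 1.89]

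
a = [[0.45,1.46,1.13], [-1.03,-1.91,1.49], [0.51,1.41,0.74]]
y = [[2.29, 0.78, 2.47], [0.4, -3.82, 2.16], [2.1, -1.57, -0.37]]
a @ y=[[3.99, -7.00, 3.85], [0.01, 4.15, -7.22], [3.29, -6.15, 4.03]]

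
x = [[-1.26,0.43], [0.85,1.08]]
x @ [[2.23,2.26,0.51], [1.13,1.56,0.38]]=[[-2.32, -2.18, -0.48], [3.12, 3.61, 0.84]]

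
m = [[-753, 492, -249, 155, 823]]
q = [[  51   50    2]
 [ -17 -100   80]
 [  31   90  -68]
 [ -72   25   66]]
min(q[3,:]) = -72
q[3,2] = 66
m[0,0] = -753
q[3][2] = 66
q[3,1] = 25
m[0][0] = -753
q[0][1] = 50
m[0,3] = 155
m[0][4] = 823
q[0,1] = 50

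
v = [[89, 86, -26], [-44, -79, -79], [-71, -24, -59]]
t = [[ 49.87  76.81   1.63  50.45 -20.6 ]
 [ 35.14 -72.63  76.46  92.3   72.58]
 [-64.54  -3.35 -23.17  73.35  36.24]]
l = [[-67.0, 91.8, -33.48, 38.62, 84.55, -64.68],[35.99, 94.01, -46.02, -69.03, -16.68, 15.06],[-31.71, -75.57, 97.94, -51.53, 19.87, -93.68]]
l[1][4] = -16.68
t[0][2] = 1.63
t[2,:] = [-64.54, -3.35, -23.17, 73.35, 36.24]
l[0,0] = -67.0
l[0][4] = 84.55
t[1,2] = 76.46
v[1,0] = -44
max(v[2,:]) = -24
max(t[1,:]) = 92.3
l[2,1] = -75.57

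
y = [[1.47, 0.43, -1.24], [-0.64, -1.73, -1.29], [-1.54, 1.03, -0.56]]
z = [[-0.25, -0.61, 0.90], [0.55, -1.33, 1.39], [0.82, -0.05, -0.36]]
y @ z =[[-1.15, -1.41, 2.37], [-1.85, 2.76, -2.52], [0.49, -0.4, 0.25]]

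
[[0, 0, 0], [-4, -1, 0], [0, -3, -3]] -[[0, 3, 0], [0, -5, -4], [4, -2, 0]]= [[0, -3, 0], [-4, 4, 4], [-4, -1, -3]]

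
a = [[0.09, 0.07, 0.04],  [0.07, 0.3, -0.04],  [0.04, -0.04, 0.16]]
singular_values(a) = [0.33, 0.18, 0.05]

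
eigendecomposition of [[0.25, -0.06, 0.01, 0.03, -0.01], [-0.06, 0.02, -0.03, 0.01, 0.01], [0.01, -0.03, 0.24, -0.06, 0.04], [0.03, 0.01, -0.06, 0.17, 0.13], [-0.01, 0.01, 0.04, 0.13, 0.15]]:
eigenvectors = [[0.21, -0.79, 0.51, 0.17, 0.20],[0.04, 0.25, -0.07, 0.89, 0.36],[-0.36, -0.56, -0.68, 0.21, -0.23],[0.74, 0.01, -0.12, 0.21, -0.63],[0.53, -0.09, -0.5, -0.29, 0.62]]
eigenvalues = [0.3, 0.27, 0.25, 0.0, 0.01]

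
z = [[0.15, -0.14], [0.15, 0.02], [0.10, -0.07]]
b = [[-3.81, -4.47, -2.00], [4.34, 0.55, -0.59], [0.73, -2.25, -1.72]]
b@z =[[-1.44, 0.58], [0.67, -0.56], [-0.4, -0.03]]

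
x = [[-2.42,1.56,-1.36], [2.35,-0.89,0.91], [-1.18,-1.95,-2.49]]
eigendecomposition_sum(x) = [[0.23+0.00j, 0.28+0.00j, -0.02+0.00j], [0.23+0.00j, 0.28+0.00j, (-0.02+0j)], [(-0.24-0j), -0.29-0.00j, (0.02-0j)]] + [[(-1.33-2.65j),0.64-1.41j,(-0.67-3.92j)],[1.06+2.30j,-0.58+1.18j,(0.46+3.37j)],[(-0.47+1.66j),-0.83+0.36j,(-1.26+1.96j)]] + [[-1.33+2.65j, 0.64+1.41j, (-0.67+3.92j)], [1.06-2.30j, -0.58-1.18j, (0.46-3.37j)], [-0.47-1.66j, (-0.83-0.36j), -1.26-1.96j]]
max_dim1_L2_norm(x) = 3.38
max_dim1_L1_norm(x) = 5.62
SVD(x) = [[-0.66,0.4,-0.63], [0.57,-0.27,-0.77], [-0.49,-0.87,-0.05]] @ diag([4.43076273569863, 2.9790529593587154, 0.413382444330292]) @ [[0.79,-0.13,0.59], [-0.20,0.86,0.46], [-0.58,-0.48,0.66]]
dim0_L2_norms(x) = [3.57, 2.65, 2.98]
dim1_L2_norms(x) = [3.18, 2.67, 3.38]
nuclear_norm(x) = 7.82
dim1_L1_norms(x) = [5.34, 4.15, 5.62]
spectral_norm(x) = 4.43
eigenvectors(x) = [[0.57+0.00j,(-0.69+0j),-0.69-0.00j],[0.57+0.00j,0.59+0.02j,0.59-0.02j],[(-0.59+0j),(0.3+0.27j),0.30-0.27j]]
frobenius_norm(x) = 5.36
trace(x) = -5.80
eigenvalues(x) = [(0.53+0j), (-3.17+0.49j), (-3.17-0.49j)]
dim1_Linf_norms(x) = [2.42, 2.35, 2.49]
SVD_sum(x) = [[-2.33, 0.39, -1.74], [2.00, -0.34, 1.50], [-1.71, 0.29, -1.28]] + [[-0.24, 1.04, 0.55], [0.16, -0.71, -0.38], [0.52, -2.25, -1.20]] + [[0.15, 0.13, -0.17], [0.18, 0.16, -0.21], [0.01, 0.01, -0.01]]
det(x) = 5.46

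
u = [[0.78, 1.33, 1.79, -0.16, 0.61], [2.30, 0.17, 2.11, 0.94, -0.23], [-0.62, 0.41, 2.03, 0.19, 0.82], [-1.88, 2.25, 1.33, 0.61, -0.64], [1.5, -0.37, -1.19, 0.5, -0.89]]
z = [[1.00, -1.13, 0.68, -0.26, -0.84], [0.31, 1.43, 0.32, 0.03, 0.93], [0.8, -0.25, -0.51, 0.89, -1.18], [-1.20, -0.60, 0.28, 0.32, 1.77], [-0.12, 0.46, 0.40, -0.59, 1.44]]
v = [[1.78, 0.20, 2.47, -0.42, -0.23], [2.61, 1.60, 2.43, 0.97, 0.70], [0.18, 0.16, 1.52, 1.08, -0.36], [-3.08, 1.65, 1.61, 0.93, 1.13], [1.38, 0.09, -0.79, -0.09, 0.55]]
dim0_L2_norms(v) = [4.63, 2.31, 4.19, 1.78, 1.5]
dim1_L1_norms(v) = [5.1, 8.31, 3.3, 8.4, 2.9]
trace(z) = 3.68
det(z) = -2.23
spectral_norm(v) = 5.11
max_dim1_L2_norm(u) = 3.34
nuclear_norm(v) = 12.58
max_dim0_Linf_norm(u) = 2.3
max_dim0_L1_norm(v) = 9.03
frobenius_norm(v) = 7.05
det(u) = -4.92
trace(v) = 6.38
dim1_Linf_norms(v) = [2.47, 2.61, 1.52, 3.08, 1.38]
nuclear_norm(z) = 7.84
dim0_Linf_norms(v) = [3.08, 1.65, 2.47, 1.08, 1.13]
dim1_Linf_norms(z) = [1.13, 1.43, 1.18, 1.77, 1.44]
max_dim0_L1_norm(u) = 8.45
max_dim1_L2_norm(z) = 2.26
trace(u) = 2.70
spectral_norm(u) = 4.45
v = z + u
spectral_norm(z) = 3.33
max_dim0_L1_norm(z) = 6.16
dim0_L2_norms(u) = [3.47, 2.68, 3.87, 1.25, 1.52]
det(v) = -8.99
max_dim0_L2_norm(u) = 3.87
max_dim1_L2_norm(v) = 4.12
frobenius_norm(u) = 6.17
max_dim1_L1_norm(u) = 6.71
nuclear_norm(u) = 11.23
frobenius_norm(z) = 4.21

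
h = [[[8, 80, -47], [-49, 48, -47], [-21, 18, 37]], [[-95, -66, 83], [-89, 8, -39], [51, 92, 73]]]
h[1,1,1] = 8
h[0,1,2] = -47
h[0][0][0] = 8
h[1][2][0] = 51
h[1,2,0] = 51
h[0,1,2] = -47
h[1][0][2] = 83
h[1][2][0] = 51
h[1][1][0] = -89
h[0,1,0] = -49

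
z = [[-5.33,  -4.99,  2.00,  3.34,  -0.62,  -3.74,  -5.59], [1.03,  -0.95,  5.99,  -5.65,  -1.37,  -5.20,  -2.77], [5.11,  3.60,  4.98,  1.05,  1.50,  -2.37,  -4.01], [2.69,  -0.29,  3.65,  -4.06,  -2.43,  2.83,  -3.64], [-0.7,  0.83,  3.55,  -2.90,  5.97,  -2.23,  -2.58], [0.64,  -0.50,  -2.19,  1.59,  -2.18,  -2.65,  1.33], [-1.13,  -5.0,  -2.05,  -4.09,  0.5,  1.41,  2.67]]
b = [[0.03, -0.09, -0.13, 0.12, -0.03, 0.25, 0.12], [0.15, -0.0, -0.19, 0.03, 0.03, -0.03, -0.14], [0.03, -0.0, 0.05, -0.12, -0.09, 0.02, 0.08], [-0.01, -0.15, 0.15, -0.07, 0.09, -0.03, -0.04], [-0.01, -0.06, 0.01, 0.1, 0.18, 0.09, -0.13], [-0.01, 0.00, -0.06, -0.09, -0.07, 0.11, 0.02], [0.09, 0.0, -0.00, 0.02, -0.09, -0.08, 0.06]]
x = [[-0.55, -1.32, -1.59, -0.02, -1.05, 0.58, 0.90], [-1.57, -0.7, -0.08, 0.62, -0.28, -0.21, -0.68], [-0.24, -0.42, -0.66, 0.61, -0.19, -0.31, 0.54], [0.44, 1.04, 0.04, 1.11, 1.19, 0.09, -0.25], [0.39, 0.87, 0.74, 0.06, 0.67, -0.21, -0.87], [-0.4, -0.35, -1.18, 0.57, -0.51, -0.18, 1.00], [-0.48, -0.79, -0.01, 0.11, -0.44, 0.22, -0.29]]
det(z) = -146769.95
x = b @ z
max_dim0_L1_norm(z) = 24.41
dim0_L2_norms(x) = [1.89, 2.23, 2.22, 1.53, 1.88, 0.78, 1.86]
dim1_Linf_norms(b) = [0.25, 0.19, 0.12, 0.15, 0.18, 0.11, 0.09]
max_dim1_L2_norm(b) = 0.34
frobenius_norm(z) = 22.83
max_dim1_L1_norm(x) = 6.01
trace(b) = 0.36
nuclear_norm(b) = 1.44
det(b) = 0.00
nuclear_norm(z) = 51.74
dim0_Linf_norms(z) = [5.33, 5.0, 5.99, 5.65, 5.97, 5.2, 5.59]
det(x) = -0.15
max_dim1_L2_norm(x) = 2.61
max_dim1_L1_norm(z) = 25.61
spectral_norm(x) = 3.89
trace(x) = -0.60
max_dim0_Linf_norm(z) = 5.99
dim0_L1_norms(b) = [0.33, 0.3, 0.59, 0.55, 0.58, 0.61, 0.59]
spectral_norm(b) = 0.38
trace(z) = 0.63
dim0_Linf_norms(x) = [1.57, 1.32, 1.59, 1.11, 1.19, 0.58, 1.0]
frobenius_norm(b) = 0.65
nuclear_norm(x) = 9.30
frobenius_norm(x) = 4.84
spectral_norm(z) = 14.67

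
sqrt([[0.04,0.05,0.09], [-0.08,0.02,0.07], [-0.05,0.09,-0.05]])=[[0.26+0.00j, 0.09+0.05j, 0.16-0.07j], [(-0.14+0.01j), 0.22+0.11j, 0.13-0.16j], [(-0.09-0.01j), 0.16-0.14j, 0.10+0.20j]]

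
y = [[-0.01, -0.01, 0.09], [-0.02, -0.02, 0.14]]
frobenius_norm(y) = 0.17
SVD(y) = [[-0.54, -0.84], [-0.84, 0.54]] @ diag([0.16937781979700894, 0.0033397845457403138]) @ [[0.13, 0.13, -0.98], [-0.69, -0.69, -0.19]]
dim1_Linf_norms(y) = [0.09, 0.14]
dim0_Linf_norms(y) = [0.02, 0.02, 0.14]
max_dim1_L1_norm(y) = 0.18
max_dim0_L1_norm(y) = 0.23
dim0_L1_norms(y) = [0.03, 0.03, 0.23]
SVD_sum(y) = [[-0.01, -0.01, 0.09], [-0.02, -0.02, 0.14]] + [[0.00, 0.0, 0.0], [-0.0, -0.00, -0.0]]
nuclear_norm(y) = 0.17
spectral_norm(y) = 0.17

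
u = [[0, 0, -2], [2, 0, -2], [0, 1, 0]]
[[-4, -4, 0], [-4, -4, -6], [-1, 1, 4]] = u @ [[0, 0, -3], [-1, 1, 4], [2, 2, 0]]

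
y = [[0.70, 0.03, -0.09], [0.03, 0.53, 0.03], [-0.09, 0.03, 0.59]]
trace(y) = 1.82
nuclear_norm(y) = 1.82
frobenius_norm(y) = 1.07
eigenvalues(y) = [0.75, 0.58, 0.49]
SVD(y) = [[-0.88, 0.33, -0.35],  [-0.05, 0.66, 0.75],  [0.48, 0.67, -0.56]] @ diag([0.7510944387523014, 0.5755477598928344, 0.49335780135486434]) @ [[-0.88,-0.05,0.48],[0.33,0.66,0.67],[-0.35,0.75,-0.56]]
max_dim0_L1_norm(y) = 0.82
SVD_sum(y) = [[0.58, 0.04, -0.32], [0.04, 0.00, -0.02], [-0.32, -0.02, 0.17]] + [[0.06, 0.12, 0.13],[0.12, 0.25, 0.26],[0.13, 0.26, 0.26]] + [[0.06,-0.13,0.10], [-0.13,0.28,-0.21], [0.10,-0.21,0.16]]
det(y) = 0.21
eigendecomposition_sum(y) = [[0.58, 0.04, -0.32], [0.04, 0.0, -0.02], [-0.32, -0.02, 0.17]] + [[0.06, 0.12, 0.13],[0.12, 0.25, 0.26],[0.13, 0.26, 0.26]] + [[0.06,-0.13,0.1], [-0.13,0.28,-0.21], [0.1,-0.21,0.16]]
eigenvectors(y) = [[-0.88, -0.33, -0.35],[-0.05, -0.66, 0.75],[0.48, -0.67, -0.56]]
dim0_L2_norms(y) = [0.71, 0.53, 0.6]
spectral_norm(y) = 0.75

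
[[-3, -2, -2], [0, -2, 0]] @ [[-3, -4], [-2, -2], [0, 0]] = [[13, 16], [4, 4]]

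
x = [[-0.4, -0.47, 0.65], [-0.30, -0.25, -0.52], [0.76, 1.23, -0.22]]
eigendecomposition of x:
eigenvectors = [[(0.76+0j), (0.64+0j), (0.64-0j)],[(-0.16+0j), -0.59+0.06j, -0.59-0.06j],[(-0.62+0j), -0.05+0.50j, -0.05-0.50j]]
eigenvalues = [(-0.83+0j), (-0.02+0.46j), (-0.02-0.46j)]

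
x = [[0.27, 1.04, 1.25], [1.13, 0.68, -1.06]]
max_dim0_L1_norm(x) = 2.31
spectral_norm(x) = 1.76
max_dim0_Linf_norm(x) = 1.25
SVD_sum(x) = [[-0.45, 0.07, 1.00], [0.56, -0.09, -1.26]] + [[0.72,0.97,0.25],[0.57,0.77,0.2]]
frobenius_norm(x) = 2.36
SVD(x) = [[-0.62, 0.78],[0.78, 0.62]] @ diag([1.7638159050783286, 1.5712585570149544]) @ [[0.41, -0.06, -0.91],[0.58, 0.79, 0.2]]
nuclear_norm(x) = 3.34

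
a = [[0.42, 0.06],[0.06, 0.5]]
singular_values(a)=[0.53, 0.39]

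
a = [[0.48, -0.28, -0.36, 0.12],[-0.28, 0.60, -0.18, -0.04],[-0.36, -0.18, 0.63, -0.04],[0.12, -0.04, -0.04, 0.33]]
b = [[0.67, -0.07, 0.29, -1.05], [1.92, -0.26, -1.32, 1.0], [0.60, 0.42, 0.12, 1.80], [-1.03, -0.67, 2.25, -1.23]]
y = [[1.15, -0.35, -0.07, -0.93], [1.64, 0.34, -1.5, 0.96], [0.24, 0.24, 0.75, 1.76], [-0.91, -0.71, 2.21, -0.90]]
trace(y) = 1.34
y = b + a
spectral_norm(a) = 0.95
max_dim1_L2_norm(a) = 0.75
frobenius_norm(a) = 1.27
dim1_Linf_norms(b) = [1.05, 1.92, 1.8, 2.25]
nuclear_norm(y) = 7.14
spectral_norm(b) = 3.86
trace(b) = -0.70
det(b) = 4.57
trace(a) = 2.04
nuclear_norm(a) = 2.04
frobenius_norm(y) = 4.37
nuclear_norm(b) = 7.45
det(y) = 0.77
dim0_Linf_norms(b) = [1.92, 0.67, 2.25, 1.8]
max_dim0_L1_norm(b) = 5.08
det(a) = -0.00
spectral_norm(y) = 3.55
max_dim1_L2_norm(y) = 2.65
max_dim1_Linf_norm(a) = 0.63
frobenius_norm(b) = 4.47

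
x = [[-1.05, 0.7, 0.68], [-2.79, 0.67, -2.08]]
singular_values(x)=[3.59, 1.3]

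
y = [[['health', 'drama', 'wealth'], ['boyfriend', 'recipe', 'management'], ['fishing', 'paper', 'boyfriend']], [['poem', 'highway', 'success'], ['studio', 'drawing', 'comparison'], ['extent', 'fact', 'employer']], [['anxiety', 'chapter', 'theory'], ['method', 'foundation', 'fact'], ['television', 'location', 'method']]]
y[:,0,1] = ['drama', 'highway', 'chapter']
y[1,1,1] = 'drawing'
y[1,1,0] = 'studio'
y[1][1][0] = 'studio'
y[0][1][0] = 'boyfriend'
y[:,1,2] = ['management', 'comparison', 'fact']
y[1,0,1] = 'highway'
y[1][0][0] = 'poem'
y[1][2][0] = 'extent'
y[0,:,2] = ['wealth', 'management', 'boyfriend']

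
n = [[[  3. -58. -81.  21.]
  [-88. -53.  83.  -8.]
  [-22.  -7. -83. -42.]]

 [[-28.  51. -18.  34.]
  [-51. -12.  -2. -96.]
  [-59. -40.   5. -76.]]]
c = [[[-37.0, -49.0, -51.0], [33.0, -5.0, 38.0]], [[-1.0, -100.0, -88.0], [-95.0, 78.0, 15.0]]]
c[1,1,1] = 78.0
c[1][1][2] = 15.0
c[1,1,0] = -95.0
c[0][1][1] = -5.0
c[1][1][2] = 15.0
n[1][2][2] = 5.0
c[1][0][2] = -88.0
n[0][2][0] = -22.0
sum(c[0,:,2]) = -13.0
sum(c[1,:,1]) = -22.0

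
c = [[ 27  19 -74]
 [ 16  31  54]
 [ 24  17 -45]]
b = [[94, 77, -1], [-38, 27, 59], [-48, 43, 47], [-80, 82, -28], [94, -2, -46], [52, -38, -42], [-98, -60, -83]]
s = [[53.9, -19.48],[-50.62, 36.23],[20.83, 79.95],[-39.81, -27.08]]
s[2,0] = 20.83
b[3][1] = 82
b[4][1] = -2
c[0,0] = 27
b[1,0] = -38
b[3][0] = -80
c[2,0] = 24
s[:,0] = [53.9, -50.62, 20.83, -39.81]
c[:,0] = [27, 16, 24]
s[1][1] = 36.23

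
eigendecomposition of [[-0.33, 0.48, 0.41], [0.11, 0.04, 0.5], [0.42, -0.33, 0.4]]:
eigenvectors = [[0.90, -0.61, -0.71], [0.22, -0.65, -0.67], [-0.39, -0.45, 0.2]]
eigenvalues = [-0.39, 0.49, 0.01]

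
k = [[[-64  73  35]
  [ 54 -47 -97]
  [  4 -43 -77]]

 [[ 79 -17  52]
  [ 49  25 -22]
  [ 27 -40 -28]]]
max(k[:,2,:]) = 27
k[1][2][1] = -40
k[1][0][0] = 79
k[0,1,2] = -97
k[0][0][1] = 73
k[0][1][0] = 54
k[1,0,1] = -17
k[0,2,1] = -43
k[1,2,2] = -28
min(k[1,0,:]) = -17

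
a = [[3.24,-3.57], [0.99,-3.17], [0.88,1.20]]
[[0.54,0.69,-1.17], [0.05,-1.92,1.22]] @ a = [[1.40, -5.52], [-0.67, 7.37]]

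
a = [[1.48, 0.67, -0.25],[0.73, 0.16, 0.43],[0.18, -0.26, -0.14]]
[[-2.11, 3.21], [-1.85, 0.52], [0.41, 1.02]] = a @ [[-1.13, 2.29], [-1.35, -1.11], [-1.88, -2.26]]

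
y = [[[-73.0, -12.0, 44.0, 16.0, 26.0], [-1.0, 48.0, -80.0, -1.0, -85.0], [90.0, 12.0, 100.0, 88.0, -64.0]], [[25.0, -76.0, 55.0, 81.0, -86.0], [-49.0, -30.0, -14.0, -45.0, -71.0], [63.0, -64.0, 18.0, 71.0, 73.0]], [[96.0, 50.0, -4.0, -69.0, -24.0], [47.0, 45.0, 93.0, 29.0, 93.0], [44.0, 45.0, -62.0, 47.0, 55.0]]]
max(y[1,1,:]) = -14.0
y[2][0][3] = -69.0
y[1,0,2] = 55.0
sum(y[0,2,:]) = 226.0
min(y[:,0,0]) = -73.0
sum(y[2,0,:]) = 49.0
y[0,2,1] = 12.0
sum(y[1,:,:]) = -49.0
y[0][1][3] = -1.0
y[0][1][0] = -1.0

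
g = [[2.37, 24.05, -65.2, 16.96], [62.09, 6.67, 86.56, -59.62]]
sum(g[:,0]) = 64.46000000000001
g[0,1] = 24.05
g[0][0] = 2.37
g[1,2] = 86.56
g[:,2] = [-65.2, 86.56]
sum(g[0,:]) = -21.82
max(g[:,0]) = 62.09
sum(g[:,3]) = -42.66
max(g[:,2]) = 86.56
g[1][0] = 62.09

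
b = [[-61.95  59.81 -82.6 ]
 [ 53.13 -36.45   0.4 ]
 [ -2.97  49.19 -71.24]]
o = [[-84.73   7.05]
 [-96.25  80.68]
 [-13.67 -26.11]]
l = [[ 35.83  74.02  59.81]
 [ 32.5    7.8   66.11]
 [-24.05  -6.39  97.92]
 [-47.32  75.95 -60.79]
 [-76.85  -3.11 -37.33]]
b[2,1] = 49.19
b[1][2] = 0.4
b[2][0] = -2.97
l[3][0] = -47.32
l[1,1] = 7.8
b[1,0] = 53.13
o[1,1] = 80.68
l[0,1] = 74.02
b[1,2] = 0.4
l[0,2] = 59.81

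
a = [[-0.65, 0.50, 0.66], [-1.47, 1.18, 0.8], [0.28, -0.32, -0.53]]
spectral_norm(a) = 2.37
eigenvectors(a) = [[(0.27+0j), (-0.62-0j), (-0.62+0j)], [0.94+0.00j, -0.74+0.00j, (-0.74-0j)], [-0.20+0.00j, 0.22-0.10j, (0.22+0.1j)]]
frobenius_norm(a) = 2.40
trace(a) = -0.00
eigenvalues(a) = [(0.58+0j), (-0.29+0.1j), (-0.29-0.1j)]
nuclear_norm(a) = 2.81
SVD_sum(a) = [[-0.71, 0.58, 0.49], [-1.4, 1.13, 0.96], [0.42, -0.34, -0.29]] + [[0.08,  -0.04,  0.17], [-0.08,  0.04,  -0.16], [-0.12,  0.06,  -0.24]] + [[-0.03, -0.04, 0.0],[0.01, 0.01, -0.00],[-0.02, -0.03, 0.0]]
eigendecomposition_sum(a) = [[(-0.31-0j), (0.26-0j), 0.00+0.00j], [(-1.06-0j), (0.89-0j), 0.01+0.00j], [0.23+0.00j, (-0.19+0j), -0.00+0.00j]] + [[-0.17+0.23j, 0.12+0.13j, 0.33+0.92j],[-0.20+0.27j, 0.14+0.16j, 0.39+1.10j],[(0.03-0.11j), -0.06-0.03j, -0.26-0.28j]] + [[(-0.17-0.23j), (0.12-0.13j), (0.33-0.92j)], [(-0.2-0.27j), 0.14-0.16j, 0.39-1.10j], [0.03+0.11j, (-0.06+0.03j), -0.26+0.28j]]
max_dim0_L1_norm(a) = 2.4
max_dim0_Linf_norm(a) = 1.47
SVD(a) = [[-0.44, 0.5, 0.75],[-0.86, -0.47, -0.18],[0.26, -0.72, 0.64]] @ diag([2.369124571600797, 0.38298794563189903, 0.060572252211675]) @ [[0.68,-0.56,-0.47], [0.44,-0.20,0.88], [-0.58,-0.81,0.11]]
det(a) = 0.05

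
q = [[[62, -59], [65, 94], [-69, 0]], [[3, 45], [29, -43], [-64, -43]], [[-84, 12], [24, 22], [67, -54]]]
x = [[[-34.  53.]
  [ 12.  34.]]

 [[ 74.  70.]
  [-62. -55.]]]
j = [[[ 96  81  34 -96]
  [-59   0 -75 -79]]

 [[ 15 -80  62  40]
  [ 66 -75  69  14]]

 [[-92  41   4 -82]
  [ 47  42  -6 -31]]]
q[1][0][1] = 45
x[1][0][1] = 70.0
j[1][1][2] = 69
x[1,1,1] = -55.0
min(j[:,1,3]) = -79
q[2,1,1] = 22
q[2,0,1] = 12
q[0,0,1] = -59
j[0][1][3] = -79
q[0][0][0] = 62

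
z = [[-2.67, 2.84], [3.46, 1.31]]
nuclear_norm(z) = 7.45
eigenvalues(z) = [-4.39, 3.03]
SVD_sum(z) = [[-3.23, 0.96], [2.82, -0.84]] + [[0.56, 1.88], [0.64, 2.15]]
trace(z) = -1.36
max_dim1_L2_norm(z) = 3.9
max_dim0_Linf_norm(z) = 3.46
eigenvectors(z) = [[-0.85, -0.45], [0.52, -0.90]]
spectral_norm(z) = 4.47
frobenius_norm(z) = 5.37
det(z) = -13.32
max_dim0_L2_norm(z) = 4.37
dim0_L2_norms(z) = [4.37, 3.13]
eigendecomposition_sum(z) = [[-3.37, 1.68], [2.05, -1.02]] + [[0.70, 1.16], [1.41, 2.33]]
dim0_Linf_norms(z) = [3.46, 2.84]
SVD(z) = [[-0.75, 0.66], [0.66, 0.75]] @ diag([4.473264699644139, 2.9786075483214685]) @ [[0.96, -0.29], [0.29, 0.96]]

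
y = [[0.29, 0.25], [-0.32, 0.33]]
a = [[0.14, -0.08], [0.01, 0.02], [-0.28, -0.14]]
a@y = [[0.07, 0.01], [-0.00, 0.01], [-0.04, -0.12]]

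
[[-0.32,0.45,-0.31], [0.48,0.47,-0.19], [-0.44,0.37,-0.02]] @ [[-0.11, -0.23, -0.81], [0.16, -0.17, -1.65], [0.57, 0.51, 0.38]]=[[-0.07, -0.16, -0.6], [-0.09, -0.29, -1.24], [0.1, 0.03, -0.26]]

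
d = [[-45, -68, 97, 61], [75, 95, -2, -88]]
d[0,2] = 97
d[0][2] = 97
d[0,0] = -45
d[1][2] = -2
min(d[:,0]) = -45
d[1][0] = 75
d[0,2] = 97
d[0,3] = 61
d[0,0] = -45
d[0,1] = -68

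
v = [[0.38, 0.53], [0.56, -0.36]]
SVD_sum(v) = [[0.38, -0.00], [0.56, -0.00]] + [[0.0, 0.53],[-0.0, -0.36]]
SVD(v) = [[-0.56, -0.83],[-0.83, 0.56]] @ diag([0.6767575947784661, 0.6407020820238262]) @ [[-1.00, 0.00], [-0.00, -1.00]]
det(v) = -0.43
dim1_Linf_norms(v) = [0.53, 0.56]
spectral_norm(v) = 0.68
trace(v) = 0.02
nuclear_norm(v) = 1.32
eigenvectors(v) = [[0.88, -0.46], [0.48, 0.89]]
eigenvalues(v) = [0.67, -0.65]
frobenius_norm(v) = 0.93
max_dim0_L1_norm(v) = 0.94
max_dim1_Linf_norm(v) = 0.56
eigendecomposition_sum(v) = [[0.52,  0.27], [0.28,  0.15]] + [[-0.14, 0.26], [0.28, -0.51]]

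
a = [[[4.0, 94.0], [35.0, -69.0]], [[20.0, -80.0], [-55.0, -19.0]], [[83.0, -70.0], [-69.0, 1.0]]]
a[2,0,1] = -70.0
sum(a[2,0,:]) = 13.0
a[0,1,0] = 35.0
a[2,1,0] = -69.0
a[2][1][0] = -69.0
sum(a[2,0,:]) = 13.0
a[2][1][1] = 1.0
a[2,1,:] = [-69.0, 1.0]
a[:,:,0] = [[4.0, 35.0], [20.0, -55.0], [83.0, -69.0]]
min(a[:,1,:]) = -69.0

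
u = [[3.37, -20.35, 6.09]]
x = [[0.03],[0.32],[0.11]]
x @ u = [[0.1, -0.61, 0.18], [1.08, -6.51, 1.95], [0.37, -2.24, 0.67]]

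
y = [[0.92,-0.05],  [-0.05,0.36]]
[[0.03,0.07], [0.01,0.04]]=y @ [[0.03, 0.08], [0.04, 0.12]]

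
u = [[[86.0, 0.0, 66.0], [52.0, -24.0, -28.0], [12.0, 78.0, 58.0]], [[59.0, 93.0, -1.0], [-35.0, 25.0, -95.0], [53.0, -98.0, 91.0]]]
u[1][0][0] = 59.0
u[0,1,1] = -24.0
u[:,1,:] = [[52.0, -24.0, -28.0], [-35.0, 25.0, -95.0]]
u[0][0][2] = 66.0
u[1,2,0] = 53.0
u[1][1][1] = 25.0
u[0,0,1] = 0.0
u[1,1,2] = -95.0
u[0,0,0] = 86.0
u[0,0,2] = 66.0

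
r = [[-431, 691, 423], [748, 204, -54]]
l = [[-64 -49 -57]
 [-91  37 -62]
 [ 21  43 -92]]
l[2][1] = 43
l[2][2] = -92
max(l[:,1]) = 43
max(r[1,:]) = 748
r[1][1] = 204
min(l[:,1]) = -49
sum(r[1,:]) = 898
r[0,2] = 423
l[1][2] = -62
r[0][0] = -431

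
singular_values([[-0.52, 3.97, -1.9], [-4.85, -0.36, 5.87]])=[7.78, 4.14]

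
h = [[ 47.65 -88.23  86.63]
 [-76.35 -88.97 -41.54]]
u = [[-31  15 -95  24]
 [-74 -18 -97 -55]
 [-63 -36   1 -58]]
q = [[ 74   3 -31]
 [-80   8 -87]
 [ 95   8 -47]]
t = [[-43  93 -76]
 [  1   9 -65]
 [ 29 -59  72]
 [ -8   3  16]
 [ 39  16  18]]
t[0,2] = -76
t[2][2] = 72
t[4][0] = 39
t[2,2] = 72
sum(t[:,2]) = -35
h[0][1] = -88.23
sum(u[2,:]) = -156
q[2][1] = 8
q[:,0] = [74, -80, 95]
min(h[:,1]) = -88.97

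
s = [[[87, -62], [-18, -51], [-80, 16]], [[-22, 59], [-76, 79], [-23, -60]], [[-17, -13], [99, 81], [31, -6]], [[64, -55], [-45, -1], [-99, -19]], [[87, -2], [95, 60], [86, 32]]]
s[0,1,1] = -51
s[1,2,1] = -60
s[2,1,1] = 81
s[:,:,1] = [[-62, -51, 16], [59, 79, -60], [-13, 81, -6], [-55, -1, -19], [-2, 60, 32]]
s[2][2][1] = -6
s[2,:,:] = [[-17, -13], [99, 81], [31, -6]]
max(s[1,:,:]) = 79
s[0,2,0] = -80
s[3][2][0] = -99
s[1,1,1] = 79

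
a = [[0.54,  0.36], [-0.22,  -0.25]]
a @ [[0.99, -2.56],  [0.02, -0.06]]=[[0.54, -1.4], [-0.22, 0.58]]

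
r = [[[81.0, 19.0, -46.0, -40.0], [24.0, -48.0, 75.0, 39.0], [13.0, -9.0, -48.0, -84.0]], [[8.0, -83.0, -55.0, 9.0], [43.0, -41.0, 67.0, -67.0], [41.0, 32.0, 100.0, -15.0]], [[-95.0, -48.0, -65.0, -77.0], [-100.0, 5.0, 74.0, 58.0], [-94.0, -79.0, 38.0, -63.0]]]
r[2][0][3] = -77.0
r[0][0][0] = 81.0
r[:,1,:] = [[24.0, -48.0, 75.0, 39.0], [43.0, -41.0, 67.0, -67.0], [-100.0, 5.0, 74.0, 58.0]]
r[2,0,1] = -48.0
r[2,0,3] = -77.0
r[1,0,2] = -55.0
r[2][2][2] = 38.0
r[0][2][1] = -9.0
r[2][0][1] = -48.0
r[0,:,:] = [[81.0, 19.0, -46.0, -40.0], [24.0, -48.0, 75.0, 39.0], [13.0, -9.0, -48.0, -84.0]]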